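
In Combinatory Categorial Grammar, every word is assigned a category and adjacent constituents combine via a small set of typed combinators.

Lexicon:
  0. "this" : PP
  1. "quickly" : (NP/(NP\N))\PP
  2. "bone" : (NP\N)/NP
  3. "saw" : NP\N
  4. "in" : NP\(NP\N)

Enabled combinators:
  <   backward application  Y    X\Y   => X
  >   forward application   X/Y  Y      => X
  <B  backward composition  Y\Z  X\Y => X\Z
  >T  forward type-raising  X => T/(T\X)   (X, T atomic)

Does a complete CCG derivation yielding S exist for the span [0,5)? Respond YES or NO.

PP (NP/(NP\N))\PP (NP\N)/NP NP\N NP\(NP\N)
CKY chart[0,5] = {N/(N\NP), NP, NP/(NP\NP), PP/(PP\NP), S/(S\NP)}; S ∉ chart

NO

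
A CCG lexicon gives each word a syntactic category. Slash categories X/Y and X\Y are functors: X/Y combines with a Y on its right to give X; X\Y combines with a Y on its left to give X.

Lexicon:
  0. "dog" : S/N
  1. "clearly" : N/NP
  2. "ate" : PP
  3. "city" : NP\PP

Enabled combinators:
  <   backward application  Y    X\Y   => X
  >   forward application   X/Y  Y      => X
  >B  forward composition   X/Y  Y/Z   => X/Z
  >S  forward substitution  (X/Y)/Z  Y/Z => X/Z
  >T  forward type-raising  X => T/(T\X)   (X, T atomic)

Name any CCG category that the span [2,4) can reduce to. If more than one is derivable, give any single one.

NP

[0,4] S   >
  [0,2] S/NP   >B
    [0,1] "dog" : S/N
    [1,2] "clearly" : N/NP
  [2,4] NP   >
    [2,3] NP/(NP\PP)   >T
      [2,3] "ate" : PP
    [3,4] "city" : NP\PP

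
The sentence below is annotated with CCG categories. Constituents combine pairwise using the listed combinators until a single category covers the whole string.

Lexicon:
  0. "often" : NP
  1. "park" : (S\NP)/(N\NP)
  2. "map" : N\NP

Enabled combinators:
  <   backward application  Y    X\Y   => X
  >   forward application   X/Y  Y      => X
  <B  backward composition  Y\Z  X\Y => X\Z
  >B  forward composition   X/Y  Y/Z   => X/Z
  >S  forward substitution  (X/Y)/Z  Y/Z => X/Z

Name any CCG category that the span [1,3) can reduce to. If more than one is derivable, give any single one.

S\NP

[0,3] S   <
  [0,1] "often" : NP
  [1,3] S\NP   >
    [1,2] "park" : (S\NP)/(N\NP)
    [2,3] "map" : N\NP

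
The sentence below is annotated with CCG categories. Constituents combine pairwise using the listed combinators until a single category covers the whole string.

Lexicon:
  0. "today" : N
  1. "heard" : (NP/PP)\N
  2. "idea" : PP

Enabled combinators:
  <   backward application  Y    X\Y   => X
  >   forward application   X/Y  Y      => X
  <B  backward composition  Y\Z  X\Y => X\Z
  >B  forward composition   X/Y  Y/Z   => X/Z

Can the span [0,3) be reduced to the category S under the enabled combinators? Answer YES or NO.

NO

N (NP/PP)\N PP
CKY chart[0,3] = {NP}; S ∉ chart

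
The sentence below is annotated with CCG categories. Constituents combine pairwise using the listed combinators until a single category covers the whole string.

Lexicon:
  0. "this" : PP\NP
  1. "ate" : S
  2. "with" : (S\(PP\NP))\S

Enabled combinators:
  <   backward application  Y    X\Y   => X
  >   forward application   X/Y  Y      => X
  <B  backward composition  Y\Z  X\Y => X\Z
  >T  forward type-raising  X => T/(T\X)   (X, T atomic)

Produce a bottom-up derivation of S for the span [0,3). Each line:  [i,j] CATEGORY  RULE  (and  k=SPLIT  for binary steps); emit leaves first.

[0,3] S   <
  [0,1] "this" : PP\NP
  [1,3] S\(PP\NP)   <
    [1,2] "ate" : S
    [2,3] "with" : (S\(PP\NP))\S

[0,1] PP\NP  lex  "this"
[1,2] S  lex  "ate"
[2,3] (S\(PP\NP))\S  lex  "with"
[1,3] S\(PP\NP)  <  k=2
[0,3] S  <  k=1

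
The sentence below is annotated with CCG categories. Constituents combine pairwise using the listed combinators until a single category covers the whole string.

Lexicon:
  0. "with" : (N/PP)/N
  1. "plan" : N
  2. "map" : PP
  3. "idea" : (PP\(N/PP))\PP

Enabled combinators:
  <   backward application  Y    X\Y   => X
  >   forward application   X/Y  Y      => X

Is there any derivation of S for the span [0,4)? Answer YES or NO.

NO

(N/PP)/N N PP (PP\(N/PP))\PP
CKY chart[0,4] = {PP}; S ∉ chart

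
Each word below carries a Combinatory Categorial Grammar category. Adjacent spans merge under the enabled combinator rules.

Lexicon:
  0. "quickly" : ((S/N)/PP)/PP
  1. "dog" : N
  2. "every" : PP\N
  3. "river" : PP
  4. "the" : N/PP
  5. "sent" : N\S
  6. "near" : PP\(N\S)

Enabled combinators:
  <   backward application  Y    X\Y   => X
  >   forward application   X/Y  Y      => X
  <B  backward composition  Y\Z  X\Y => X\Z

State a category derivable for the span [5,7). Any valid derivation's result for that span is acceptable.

[0,7] S   >
  [0,4] S/N   >
    [0,3] (S/N)/PP   >
      [0,1] "quickly" : ((S/N)/PP)/PP
      [1,3] PP   <
        [1,2] "dog" : N
        [2,3] "every" : PP\N
    [3,4] "river" : PP
  [4,7] N   >
    [4,5] "the" : N/PP
    [5,7] PP   <
      [5,6] "sent" : N\S
      [6,7] "near" : PP\(N\S)

PP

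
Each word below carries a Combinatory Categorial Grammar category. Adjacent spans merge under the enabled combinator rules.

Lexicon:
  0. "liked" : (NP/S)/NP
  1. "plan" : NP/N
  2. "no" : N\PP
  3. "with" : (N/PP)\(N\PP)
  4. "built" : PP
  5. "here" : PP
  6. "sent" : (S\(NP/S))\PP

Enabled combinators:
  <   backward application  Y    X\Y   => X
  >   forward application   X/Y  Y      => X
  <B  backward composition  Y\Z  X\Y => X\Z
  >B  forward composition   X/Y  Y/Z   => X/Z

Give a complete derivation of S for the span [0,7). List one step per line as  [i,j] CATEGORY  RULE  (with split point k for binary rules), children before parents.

[0,1] (NP/S)/NP  lex  "liked"
[1,2] NP/N  lex  "plan"
[2,3] N\PP  lex  "no"
[3,4] (N/PP)\(N\PP)  lex  "with"
[2,4] N/PP  <  k=3
[1,4] NP/PP  >B  k=2
[4,5] PP  lex  "built"
[1,5] NP  >  k=4
[0,5] NP/S  >  k=1
[5,6] PP  lex  "here"
[6,7] (S\(NP/S))\PP  lex  "sent"
[5,7] S\(NP/S)  <  k=6
[0,7] S  <  k=5

[0,7] S   <
  [0,5] NP/S   >
    [0,1] "liked" : (NP/S)/NP
    [1,5] NP   >
      [1,4] NP/PP   >B
        [1,2] "plan" : NP/N
        [2,4] N/PP   <
          [2,3] "no" : N\PP
          [3,4] "with" : (N/PP)\(N\PP)
      [4,5] "built" : PP
  [5,7] S\(NP/S)   <
    [5,6] "here" : PP
    [6,7] "sent" : (S\(NP/S))\PP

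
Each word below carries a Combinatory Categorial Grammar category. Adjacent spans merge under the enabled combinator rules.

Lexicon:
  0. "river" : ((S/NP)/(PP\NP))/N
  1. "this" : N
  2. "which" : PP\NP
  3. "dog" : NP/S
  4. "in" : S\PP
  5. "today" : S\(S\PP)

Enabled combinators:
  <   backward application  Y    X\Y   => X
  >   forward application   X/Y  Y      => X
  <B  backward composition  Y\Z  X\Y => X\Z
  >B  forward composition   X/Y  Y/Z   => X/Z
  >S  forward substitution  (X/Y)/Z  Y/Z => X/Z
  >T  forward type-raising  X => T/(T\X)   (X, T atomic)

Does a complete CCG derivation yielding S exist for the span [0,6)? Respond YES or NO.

[0,6] S   >
  [0,3] S/NP   >
    [0,2] (S/NP)/(PP\NP)   >
      [0,1] "river" : ((S/NP)/(PP\NP))/N
      [1,2] "this" : N
    [2,3] "which" : PP\NP
  [3,6] NP   >
    [3,4] "dog" : NP/S
    [4,6] S   <
      [4,5] "in" : S\PP
      [5,6] "today" : S\(S\PP)

YES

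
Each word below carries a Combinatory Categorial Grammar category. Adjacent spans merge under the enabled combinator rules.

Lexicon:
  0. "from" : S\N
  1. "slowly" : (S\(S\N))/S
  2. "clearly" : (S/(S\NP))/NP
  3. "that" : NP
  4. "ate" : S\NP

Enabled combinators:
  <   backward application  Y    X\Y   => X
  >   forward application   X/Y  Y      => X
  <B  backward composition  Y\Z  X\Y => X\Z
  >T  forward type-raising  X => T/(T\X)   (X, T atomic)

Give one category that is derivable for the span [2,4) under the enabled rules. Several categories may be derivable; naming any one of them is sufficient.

[0,5] S   <
  [0,1] "from" : S\N
  [1,5] S\(S\N)   >
    [1,2] "slowly" : (S\(S\N))/S
    [2,5] S   >
      [2,4] S/(S\NP)   >
        [2,3] "clearly" : (S/(S\NP))/NP
        [3,4] "that" : NP
      [4,5] "ate" : S\NP

S/(S\NP)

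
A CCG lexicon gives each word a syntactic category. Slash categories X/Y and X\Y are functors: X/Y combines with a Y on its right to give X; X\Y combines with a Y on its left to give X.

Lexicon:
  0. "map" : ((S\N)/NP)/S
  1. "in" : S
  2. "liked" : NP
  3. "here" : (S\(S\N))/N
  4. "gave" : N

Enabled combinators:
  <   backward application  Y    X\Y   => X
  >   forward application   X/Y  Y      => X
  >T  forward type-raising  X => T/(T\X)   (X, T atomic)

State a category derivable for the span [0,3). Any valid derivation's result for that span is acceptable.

[0,5] S   <
  [0,3] S\N   >
    [0,2] (S\N)/NP   >
      [0,1] "map" : ((S\N)/NP)/S
      [1,2] "in" : S
    [2,3] "liked" : NP
  [3,5] S\(S\N)   >
    [3,4] "here" : (S\(S\N))/N
    [4,5] "gave" : N

S\N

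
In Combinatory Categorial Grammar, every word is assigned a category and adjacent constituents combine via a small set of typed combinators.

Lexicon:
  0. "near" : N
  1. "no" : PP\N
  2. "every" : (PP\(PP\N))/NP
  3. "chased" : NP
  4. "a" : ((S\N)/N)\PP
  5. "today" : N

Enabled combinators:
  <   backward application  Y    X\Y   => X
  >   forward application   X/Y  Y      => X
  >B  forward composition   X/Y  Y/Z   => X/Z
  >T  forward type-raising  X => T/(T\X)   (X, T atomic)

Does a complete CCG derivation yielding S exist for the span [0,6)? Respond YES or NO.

YES

[0,6] S   >
  [0,1] S/(S\N)   >T
    [0,1] "near" : N
  [1,6] S\N   >
    [1,5] (S\N)/N   <
      [1,4] PP   <
        [1,2] "no" : PP\N
        [2,4] PP\(PP\N)   >
          [2,3] "every" : (PP\(PP\N))/NP
          [3,4] "chased" : NP
      [4,5] "a" : ((S\N)/N)\PP
    [5,6] "today" : N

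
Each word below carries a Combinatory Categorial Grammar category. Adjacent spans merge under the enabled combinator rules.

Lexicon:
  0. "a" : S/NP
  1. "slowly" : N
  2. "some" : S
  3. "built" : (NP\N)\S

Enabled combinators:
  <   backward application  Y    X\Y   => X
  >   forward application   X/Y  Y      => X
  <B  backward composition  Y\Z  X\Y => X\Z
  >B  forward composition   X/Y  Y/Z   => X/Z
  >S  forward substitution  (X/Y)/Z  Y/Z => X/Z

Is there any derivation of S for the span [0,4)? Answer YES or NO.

[0,4] S   >
  [0,1] "a" : S/NP
  [1,4] NP   <
    [1,2] "slowly" : N
    [2,4] NP\N   <
      [2,3] "some" : S
      [3,4] "built" : (NP\N)\S

YES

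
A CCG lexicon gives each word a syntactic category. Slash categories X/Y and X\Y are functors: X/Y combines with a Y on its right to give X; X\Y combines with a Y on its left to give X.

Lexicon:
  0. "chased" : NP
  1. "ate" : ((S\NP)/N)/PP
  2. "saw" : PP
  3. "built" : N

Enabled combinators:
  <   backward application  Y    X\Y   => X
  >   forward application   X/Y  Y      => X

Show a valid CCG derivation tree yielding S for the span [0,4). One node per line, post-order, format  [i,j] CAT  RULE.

[0,4] S   <
  [0,1] "chased" : NP
  [1,4] S\NP   >
    [1,3] (S\NP)/N   >
      [1,2] "ate" : ((S\NP)/N)/PP
      [2,3] "saw" : PP
    [3,4] "built" : N

[0,1] NP  lex  "chased"
[1,2] ((S\NP)/N)/PP  lex  "ate"
[2,3] PP  lex  "saw"
[1,3] (S\NP)/N  >  k=2
[3,4] N  lex  "built"
[1,4] S\NP  >  k=3
[0,4] S  <  k=1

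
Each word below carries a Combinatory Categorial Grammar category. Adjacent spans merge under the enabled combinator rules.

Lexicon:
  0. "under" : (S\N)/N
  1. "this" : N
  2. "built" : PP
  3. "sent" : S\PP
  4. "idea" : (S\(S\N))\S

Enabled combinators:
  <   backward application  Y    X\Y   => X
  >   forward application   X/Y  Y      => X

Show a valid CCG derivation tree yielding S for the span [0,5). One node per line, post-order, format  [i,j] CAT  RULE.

[0,1] (S\N)/N  lex  "under"
[1,2] N  lex  "this"
[0,2] S\N  >  k=1
[2,3] PP  lex  "built"
[3,4] S\PP  lex  "sent"
[2,4] S  <  k=3
[4,5] (S\(S\N))\S  lex  "idea"
[2,5] S\(S\N)  <  k=4
[0,5] S  <  k=2

[0,5] S   <
  [0,2] S\N   >
    [0,1] "under" : (S\N)/N
    [1,2] "this" : N
  [2,5] S\(S\N)   <
    [2,4] S   <
      [2,3] "built" : PP
      [3,4] "sent" : S\PP
    [4,5] "idea" : (S\(S\N))\S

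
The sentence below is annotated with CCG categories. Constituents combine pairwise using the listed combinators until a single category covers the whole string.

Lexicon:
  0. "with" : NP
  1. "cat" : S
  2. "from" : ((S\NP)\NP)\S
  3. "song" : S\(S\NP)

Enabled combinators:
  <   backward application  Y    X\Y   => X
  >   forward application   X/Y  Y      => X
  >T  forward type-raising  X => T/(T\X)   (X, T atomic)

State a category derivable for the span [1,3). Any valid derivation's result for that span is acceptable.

(S\NP)\NP

[0,4] S   <
  [0,3] S\NP   <
    [0,1] "with" : NP
    [1,3] (S\NP)\NP   <
      [1,2] "cat" : S
      [2,3] "from" : ((S\NP)\NP)\S
  [3,4] "song" : S\(S\NP)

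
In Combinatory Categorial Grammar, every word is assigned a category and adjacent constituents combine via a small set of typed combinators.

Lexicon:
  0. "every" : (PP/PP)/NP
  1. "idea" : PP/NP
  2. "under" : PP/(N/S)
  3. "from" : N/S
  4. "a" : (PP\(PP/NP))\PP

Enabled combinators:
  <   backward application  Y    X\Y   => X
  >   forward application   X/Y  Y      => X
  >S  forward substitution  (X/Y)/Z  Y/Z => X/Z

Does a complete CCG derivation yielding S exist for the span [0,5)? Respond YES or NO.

NO

(PP/PP)/NP PP/NP PP/(N/S) N/S (PP\(PP/NP))\PP
CKY chart[0,5] = {PP}; S ∉ chart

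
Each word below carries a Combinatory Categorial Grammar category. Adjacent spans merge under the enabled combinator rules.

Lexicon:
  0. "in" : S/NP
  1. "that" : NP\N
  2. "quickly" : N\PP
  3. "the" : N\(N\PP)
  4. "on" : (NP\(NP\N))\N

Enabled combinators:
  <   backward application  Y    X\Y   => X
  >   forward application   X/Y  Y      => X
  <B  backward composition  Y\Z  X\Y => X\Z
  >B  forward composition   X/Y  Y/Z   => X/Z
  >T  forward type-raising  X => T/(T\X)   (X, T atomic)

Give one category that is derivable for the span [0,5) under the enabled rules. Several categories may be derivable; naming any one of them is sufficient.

[0,5] S   >
  [0,1] "in" : S/NP
  [1,5] NP   <
    [1,2] "that" : NP\N
    [2,5] NP\(NP\N)   <
      [2,4] N   <
        [2,3] "quickly" : N\PP
        [3,4] "the" : N\(N\PP)
      [4,5] "on" : (NP\(NP\N))\N

S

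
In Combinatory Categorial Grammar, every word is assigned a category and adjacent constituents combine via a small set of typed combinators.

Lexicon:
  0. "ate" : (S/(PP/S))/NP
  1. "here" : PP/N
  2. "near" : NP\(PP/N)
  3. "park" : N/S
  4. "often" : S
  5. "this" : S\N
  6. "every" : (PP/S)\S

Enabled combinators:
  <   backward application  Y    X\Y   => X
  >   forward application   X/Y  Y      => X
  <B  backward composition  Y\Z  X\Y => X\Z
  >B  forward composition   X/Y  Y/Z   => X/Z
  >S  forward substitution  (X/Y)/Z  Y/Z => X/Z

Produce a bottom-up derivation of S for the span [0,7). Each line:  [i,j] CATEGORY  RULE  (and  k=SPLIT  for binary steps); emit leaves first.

[0,1] (S/(PP/S))/NP  lex  "ate"
[1,2] PP/N  lex  "here"
[2,3] NP\(PP/N)  lex  "near"
[1,3] NP  <  k=2
[0,3] S/(PP/S)  >  k=1
[3,4] N/S  lex  "park"
[4,5] S  lex  "often"
[3,5] N  >  k=4
[5,6] S\N  lex  "this"
[3,6] S  <  k=5
[6,7] (PP/S)\S  lex  "every"
[3,7] PP/S  <  k=6
[0,7] S  >  k=3

[0,7] S   >
  [0,3] S/(PP/S)   >
    [0,1] "ate" : (S/(PP/S))/NP
    [1,3] NP   <
      [1,2] "here" : PP/N
      [2,3] "near" : NP\(PP/N)
  [3,7] PP/S   <
    [3,6] S   <
      [3,5] N   >
        [3,4] "park" : N/S
        [4,5] "often" : S
      [5,6] "this" : S\N
    [6,7] "every" : (PP/S)\S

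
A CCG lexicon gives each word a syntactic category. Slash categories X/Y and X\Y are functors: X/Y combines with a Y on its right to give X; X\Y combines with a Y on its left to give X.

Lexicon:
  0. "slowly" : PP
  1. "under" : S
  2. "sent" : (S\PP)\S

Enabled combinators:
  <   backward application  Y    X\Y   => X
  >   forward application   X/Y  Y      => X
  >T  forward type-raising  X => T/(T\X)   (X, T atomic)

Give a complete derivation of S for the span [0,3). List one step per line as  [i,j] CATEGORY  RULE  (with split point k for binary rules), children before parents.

[0,3] S   <
  [0,1] "slowly" : PP
  [1,3] S\PP   <
    [1,2] "under" : S
    [2,3] "sent" : (S\PP)\S

[0,1] PP  lex  "slowly"
[1,2] S  lex  "under"
[2,3] (S\PP)\S  lex  "sent"
[1,3] S\PP  <  k=2
[0,3] S  <  k=1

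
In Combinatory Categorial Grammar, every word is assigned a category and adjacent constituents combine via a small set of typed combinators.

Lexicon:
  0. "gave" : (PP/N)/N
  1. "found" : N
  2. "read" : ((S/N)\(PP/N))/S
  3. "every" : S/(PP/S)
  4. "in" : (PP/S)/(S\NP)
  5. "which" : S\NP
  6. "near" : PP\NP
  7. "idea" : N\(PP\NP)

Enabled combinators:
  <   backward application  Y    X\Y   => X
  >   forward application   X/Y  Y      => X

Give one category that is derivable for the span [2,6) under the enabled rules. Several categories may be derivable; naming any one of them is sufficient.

(S/N)\(PP/N)

[0,8] S   >
  [0,6] S/N   <
    [0,2] PP/N   >
      [0,1] "gave" : (PP/N)/N
      [1,2] "found" : N
    [2,6] (S/N)\(PP/N)   >
      [2,3] "read" : ((S/N)\(PP/N))/S
      [3,6] S   >
        [3,4] "every" : S/(PP/S)
        [4,6] PP/S   >
          [4,5] "in" : (PP/S)/(S\NP)
          [5,6] "which" : S\NP
  [6,8] N   <
    [6,7] "near" : PP\NP
    [7,8] "idea" : N\(PP\NP)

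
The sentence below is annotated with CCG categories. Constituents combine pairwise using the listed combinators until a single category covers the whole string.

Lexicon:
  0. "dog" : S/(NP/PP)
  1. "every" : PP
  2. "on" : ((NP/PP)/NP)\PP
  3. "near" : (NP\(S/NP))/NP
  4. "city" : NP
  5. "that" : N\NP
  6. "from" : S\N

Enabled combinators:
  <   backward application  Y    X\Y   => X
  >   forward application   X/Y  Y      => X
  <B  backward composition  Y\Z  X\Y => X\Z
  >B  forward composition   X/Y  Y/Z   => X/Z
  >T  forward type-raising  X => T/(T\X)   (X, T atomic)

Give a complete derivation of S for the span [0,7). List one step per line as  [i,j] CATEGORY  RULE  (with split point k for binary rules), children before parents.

[0,7] S   <
  [0,5] NP   <
    [0,3] S/NP   >B
      [0,1] "dog" : S/(NP/PP)
      [1,3] (NP/PP)/NP   <
        [1,2] "every" : PP
        [2,3] "on" : ((NP/PP)/NP)\PP
    [3,5] NP\(S/NP)   >
      [3,4] "near" : (NP\(S/NP))/NP
      [4,5] "city" : NP
  [5,7] S\NP   <B
    [5,6] "that" : N\NP
    [6,7] "from" : S\N

[0,1] S/(NP/PP)  lex  "dog"
[1,2] PP  lex  "every"
[2,3] ((NP/PP)/NP)\PP  lex  "on"
[1,3] (NP/PP)/NP  <  k=2
[0,3] S/NP  >B  k=1
[3,4] (NP\(S/NP))/NP  lex  "near"
[4,5] NP  lex  "city"
[3,5] NP\(S/NP)  >  k=4
[0,5] NP  <  k=3
[5,6] N\NP  lex  "that"
[6,7] S\N  lex  "from"
[5,7] S\NP  <B  k=6
[0,7] S  <  k=5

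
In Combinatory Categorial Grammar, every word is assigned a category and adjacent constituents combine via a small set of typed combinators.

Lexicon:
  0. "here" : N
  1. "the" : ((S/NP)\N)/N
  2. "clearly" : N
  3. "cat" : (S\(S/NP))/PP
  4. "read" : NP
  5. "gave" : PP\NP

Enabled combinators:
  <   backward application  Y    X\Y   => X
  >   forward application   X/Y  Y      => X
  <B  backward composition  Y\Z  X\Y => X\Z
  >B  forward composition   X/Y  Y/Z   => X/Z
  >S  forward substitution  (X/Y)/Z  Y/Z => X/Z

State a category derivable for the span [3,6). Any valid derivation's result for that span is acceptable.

[0,6] S   <
  [0,3] S/NP   <
    [0,1] "here" : N
    [1,3] (S/NP)\N   >
      [1,2] "the" : ((S/NP)\N)/N
      [2,3] "clearly" : N
  [3,6] S\(S/NP)   >
    [3,4] "cat" : (S\(S/NP))/PP
    [4,6] PP   <
      [4,5] "read" : NP
      [5,6] "gave" : PP\NP

S\(S/NP)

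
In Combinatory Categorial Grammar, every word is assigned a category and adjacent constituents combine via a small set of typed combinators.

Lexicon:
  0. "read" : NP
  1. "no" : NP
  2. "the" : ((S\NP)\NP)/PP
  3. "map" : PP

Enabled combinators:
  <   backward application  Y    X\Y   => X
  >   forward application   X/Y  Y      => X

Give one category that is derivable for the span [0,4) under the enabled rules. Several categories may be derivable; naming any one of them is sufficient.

S

[0,4] S   <
  [0,1] "read" : NP
  [1,4] S\NP   <
    [1,2] "no" : NP
    [2,4] (S\NP)\NP   >
      [2,3] "the" : ((S\NP)\NP)/PP
      [3,4] "map" : PP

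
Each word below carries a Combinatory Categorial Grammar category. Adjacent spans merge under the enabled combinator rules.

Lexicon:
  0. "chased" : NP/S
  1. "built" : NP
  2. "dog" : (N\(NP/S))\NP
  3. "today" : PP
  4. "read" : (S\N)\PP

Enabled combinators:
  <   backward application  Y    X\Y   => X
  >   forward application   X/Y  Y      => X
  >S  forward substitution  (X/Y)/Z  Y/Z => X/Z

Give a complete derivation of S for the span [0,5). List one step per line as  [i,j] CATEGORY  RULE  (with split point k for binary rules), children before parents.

[0,1] NP/S  lex  "chased"
[1,2] NP  lex  "built"
[2,3] (N\(NP/S))\NP  lex  "dog"
[1,3] N\(NP/S)  <  k=2
[0,3] N  <  k=1
[3,4] PP  lex  "today"
[4,5] (S\N)\PP  lex  "read"
[3,5] S\N  <  k=4
[0,5] S  <  k=3

[0,5] S   <
  [0,3] N   <
    [0,1] "chased" : NP/S
    [1,3] N\(NP/S)   <
      [1,2] "built" : NP
      [2,3] "dog" : (N\(NP/S))\NP
  [3,5] S\N   <
    [3,4] "today" : PP
    [4,5] "read" : (S\N)\PP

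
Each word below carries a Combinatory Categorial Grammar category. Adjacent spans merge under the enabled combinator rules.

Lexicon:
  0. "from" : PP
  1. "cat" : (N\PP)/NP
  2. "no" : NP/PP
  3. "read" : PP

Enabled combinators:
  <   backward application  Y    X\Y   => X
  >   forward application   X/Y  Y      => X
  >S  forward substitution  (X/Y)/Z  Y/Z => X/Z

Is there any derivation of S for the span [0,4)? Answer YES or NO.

NO

PP (N\PP)/NP NP/PP PP
CKY chart[0,4] = {N}; S ∉ chart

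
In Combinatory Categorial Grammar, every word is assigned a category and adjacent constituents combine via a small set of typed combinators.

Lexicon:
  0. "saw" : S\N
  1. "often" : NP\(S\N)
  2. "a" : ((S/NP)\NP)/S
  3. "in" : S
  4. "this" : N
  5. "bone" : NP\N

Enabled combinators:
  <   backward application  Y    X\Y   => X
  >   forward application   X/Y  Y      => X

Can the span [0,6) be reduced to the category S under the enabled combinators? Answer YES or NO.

[0,6] S   >
  [0,4] S/NP   <
    [0,2] NP   <
      [0,1] "saw" : S\N
      [1,2] "often" : NP\(S\N)
    [2,4] (S/NP)\NP   >
      [2,3] "a" : ((S/NP)\NP)/S
      [3,4] "in" : S
  [4,6] NP   <
    [4,5] "this" : N
    [5,6] "bone" : NP\N

YES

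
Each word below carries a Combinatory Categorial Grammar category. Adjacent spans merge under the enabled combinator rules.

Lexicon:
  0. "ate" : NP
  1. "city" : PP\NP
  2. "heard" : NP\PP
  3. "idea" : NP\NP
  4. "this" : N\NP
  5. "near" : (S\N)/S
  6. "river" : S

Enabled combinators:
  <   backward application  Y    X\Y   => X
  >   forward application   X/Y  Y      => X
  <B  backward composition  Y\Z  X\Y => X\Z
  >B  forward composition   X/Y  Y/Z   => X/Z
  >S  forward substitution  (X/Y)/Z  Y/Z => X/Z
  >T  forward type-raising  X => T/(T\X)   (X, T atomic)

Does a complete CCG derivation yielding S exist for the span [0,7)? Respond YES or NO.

YES

[0,7] S   <
  [0,4] NP   <
    [0,2] PP   <
      [0,1] "ate" : NP
      [1,2] "city" : PP\NP
    [2,4] NP\PP   <B
      [2,3] "heard" : NP\PP
      [3,4] "idea" : NP\NP
  [4,7] S\NP   <B
    [4,5] "this" : N\NP
    [5,7] S\N   >
      [5,6] "near" : (S\N)/S
      [6,7] "river" : S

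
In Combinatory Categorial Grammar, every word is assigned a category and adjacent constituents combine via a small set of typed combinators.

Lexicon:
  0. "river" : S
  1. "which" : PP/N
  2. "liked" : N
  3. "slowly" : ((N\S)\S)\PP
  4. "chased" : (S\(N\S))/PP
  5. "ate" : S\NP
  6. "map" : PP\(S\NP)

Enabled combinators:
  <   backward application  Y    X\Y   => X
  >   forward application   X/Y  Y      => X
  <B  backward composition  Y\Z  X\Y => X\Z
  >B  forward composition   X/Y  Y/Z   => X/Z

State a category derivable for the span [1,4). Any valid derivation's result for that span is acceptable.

[0,7] S   <
  [0,4] N\S   <
    [0,1] "river" : S
    [1,4] (N\S)\S   <
      [1,3] PP   >
        [1,2] "which" : PP/N
        [2,3] "liked" : N
      [3,4] "slowly" : ((N\S)\S)\PP
  [4,7] S\(N\S)   >
    [4,5] "chased" : (S\(N\S))/PP
    [5,7] PP   <
      [5,6] "ate" : S\NP
      [6,7] "map" : PP\(S\NP)

(N\S)\S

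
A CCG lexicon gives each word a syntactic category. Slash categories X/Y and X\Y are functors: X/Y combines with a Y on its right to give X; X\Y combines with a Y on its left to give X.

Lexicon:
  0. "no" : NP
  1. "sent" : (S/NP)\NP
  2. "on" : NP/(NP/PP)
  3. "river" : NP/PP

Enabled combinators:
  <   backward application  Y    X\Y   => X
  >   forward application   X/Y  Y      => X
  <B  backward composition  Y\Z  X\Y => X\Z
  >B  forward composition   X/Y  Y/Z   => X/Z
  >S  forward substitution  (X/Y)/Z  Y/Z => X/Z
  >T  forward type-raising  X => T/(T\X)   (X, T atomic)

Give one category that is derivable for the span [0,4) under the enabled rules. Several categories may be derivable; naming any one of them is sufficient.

S

[0,4] S   >
  [0,2] S/NP   <
    [0,1] "no" : NP
    [1,2] "sent" : (S/NP)\NP
  [2,4] NP   >
    [2,3] "on" : NP/(NP/PP)
    [3,4] "river" : NP/PP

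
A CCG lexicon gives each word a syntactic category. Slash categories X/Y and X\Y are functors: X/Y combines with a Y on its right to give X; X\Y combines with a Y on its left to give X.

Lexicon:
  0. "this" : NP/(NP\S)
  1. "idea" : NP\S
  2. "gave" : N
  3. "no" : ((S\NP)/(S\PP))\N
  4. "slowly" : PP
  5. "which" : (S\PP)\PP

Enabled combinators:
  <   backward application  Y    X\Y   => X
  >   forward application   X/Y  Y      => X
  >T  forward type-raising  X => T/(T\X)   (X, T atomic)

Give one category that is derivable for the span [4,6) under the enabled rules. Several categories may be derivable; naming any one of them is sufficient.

[0,6] S   <
  [0,2] NP   >
    [0,1] "this" : NP/(NP\S)
    [1,2] "idea" : NP\S
  [2,6] S\NP   >
    [2,4] (S\NP)/(S\PP)   <
      [2,3] "gave" : N
      [3,4] "no" : ((S\NP)/(S\PP))\N
    [4,6] S\PP   <
      [4,5] "slowly" : PP
      [5,6] "which" : (S\PP)\PP

S\PP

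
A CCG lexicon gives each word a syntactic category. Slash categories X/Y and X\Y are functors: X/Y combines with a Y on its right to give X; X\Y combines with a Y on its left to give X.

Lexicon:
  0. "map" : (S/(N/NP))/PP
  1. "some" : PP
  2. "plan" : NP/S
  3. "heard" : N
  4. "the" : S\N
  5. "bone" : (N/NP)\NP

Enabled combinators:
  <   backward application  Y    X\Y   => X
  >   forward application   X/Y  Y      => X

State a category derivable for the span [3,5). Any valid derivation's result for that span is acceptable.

S

[0,6] S   >
  [0,2] S/(N/NP)   >
    [0,1] "map" : (S/(N/NP))/PP
    [1,2] "some" : PP
  [2,6] N/NP   <
    [2,5] NP   >
      [2,3] "plan" : NP/S
      [3,5] S   <
        [3,4] "heard" : N
        [4,5] "the" : S\N
    [5,6] "bone" : (N/NP)\NP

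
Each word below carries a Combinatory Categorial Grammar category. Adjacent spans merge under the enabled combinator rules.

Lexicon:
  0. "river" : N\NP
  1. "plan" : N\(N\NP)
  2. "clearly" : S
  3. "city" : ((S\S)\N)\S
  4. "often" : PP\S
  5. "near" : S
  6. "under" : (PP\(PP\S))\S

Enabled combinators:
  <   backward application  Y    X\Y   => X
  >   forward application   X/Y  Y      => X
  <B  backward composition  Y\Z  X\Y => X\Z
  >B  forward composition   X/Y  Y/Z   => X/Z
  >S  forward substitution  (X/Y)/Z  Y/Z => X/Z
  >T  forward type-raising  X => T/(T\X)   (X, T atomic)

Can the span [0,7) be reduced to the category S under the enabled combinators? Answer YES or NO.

N\NP N\(N\NP) S ((S\S)\N)\S PP\S S (PP\(PP\S))\S
CKY chart[0,7] = {N/(N\PP), NP/(NP\PP), PP, PP/(PP\PP), S/(S\PP)}; S ∉ chart

NO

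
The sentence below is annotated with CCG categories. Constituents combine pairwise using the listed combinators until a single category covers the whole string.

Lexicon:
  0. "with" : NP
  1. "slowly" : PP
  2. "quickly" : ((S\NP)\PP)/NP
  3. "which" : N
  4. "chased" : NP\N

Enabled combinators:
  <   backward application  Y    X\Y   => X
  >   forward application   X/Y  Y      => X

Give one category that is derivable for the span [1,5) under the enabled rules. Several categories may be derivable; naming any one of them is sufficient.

S\NP

[0,5] S   <
  [0,1] "with" : NP
  [1,5] S\NP   <
    [1,2] "slowly" : PP
    [2,5] (S\NP)\PP   >
      [2,3] "quickly" : ((S\NP)\PP)/NP
      [3,5] NP   <
        [3,4] "which" : N
        [4,5] "chased" : NP\N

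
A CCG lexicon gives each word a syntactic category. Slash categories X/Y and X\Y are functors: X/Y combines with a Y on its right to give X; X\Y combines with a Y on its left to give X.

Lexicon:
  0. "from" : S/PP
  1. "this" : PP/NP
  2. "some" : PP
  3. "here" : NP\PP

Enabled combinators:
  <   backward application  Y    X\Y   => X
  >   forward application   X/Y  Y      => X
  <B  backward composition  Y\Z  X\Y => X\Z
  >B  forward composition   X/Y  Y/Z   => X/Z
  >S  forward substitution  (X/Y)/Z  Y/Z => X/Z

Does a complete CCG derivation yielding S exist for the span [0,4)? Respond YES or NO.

[0,4] S   >
  [0,1] "from" : S/PP
  [1,4] PP   >
    [1,2] "this" : PP/NP
    [2,4] NP   <
      [2,3] "some" : PP
      [3,4] "here" : NP\PP

YES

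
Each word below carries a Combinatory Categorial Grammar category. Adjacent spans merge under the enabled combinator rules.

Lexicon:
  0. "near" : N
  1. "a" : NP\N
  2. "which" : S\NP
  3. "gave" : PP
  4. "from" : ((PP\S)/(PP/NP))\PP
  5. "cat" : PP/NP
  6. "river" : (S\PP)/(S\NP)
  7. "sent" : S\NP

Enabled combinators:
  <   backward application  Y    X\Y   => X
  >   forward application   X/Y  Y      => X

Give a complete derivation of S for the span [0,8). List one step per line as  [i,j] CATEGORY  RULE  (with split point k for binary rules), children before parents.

[0,8] S   <
  [0,6] PP   <
    [0,3] S   <
      [0,2] NP   <
        [0,1] "near" : N
        [1,2] "a" : NP\N
      [2,3] "which" : S\NP
    [3,6] PP\S   >
      [3,5] (PP\S)/(PP/NP)   <
        [3,4] "gave" : PP
        [4,5] "from" : ((PP\S)/(PP/NP))\PP
      [5,6] "cat" : PP/NP
  [6,8] S\PP   >
    [6,7] "river" : (S\PP)/(S\NP)
    [7,8] "sent" : S\NP

[0,1] N  lex  "near"
[1,2] NP\N  lex  "a"
[0,2] NP  <  k=1
[2,3] S\NP  lex  "which"
[0,3] S  <  k=2
[3,4] PP  lex  "gave"
[4,5] ((PP\S)/(PP/NP))\PP  lex  "from"
[3,5] (PP\S)/(PP/NP)  <  k=4
[5,6] PP/NP  lex  "cat"
[3,6] PP\S  >  k=5
[0,6] PP  <  k=3
[6,7] (S\PP)/(S\NP)  lex  "river"
[7,8] S\NP  lex  "sent"
[6,8] S\PP  >  k=7
[0,8] S  <  k=6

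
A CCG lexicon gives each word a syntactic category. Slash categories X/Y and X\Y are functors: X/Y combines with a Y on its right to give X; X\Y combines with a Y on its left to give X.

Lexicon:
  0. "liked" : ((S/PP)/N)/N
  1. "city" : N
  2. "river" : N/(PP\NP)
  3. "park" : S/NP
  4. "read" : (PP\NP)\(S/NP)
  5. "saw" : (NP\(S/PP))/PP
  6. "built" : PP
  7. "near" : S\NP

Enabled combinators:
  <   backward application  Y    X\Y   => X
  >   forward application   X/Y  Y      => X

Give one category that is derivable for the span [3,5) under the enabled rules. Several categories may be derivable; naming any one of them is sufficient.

[0,8] S   <
  [0,7] NP   <
    [0,5] S/PP   >
      [0,2] (S/PP)/N   >
        [0,1] "liked" : ((S/PP)/N)/N
        [1,2] "city" : N
      [2,5] N   >
        [2,3] "river" : N/(PP\NP)
        [3,5] PP\NP   <
          [3,4] "park" : S/NP
          [4,5] "read" : (PP\NP)\(S/NP)
    [5,7] NP\(S/PP)   >
      [5,6] "saw" : (NP\(S/PP))/PP
      [6,7] "built" : PP
  [7,8] "near" : S\NP

PP\NP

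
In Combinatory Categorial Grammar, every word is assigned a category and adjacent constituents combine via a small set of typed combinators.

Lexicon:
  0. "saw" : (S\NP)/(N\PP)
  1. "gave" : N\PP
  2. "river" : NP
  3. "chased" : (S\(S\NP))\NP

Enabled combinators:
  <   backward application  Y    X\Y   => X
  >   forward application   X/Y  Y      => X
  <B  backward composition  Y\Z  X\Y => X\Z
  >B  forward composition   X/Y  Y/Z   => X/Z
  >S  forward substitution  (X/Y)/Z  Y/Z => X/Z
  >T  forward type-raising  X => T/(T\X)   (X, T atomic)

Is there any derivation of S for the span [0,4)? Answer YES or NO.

YES

[0,4] S   <
  [0,2] S\NP   >
    [0,1] "saw" : (S\NP)/(N\PP)
    [1,2] "gave" : N\PP
  [2,4] S\(S\NP)   <
    [2,3] "river" : NP
    [3,4] "chased" : (S\(S\NP))\NP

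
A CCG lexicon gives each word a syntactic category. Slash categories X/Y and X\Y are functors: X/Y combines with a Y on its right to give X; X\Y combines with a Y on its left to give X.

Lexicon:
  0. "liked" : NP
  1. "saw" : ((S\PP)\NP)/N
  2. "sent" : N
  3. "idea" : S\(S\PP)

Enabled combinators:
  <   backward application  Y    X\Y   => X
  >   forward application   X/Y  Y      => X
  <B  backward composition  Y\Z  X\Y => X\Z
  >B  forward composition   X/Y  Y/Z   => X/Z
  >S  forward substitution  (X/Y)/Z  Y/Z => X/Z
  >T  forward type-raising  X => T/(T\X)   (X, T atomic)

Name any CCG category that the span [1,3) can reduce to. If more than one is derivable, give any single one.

[0,4] S   <
  [0,3] S\PP   <
    [0,1] "liked" : NP
    [1,3] (S\PP)\NP   >
      [1,2] "saw" : ((S\PP)\NP)/N
      [2,3] "sent" : N
  [3,4] "idea" : S\(S\PP)

(S\PP)\NP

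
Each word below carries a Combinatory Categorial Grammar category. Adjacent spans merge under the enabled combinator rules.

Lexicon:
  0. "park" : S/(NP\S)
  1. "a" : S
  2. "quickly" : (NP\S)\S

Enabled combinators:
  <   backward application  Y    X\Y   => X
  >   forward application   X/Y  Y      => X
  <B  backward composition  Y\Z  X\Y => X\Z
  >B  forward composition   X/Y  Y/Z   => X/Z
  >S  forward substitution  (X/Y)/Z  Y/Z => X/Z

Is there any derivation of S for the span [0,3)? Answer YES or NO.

YES

[0,3] S   >
  [0,1] "park" : S/(NP\S)
  [1,3] NP\S   <
    [1,2] "a" : S
    [2,3] "quickly" : (NP\S)\S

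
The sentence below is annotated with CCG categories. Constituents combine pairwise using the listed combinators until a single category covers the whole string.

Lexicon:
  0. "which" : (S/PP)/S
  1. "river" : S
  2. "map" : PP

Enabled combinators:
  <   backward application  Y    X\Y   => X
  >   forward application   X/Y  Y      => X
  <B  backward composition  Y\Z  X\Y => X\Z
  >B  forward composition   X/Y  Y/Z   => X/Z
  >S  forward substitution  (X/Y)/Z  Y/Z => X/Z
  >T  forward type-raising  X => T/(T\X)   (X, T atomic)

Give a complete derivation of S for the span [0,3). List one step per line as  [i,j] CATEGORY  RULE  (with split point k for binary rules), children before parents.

[0,3] S   >
  [0,2] S/PP   >
    [0,1] "which" : (S/PP)/S
    [1,2] "river" : S
  [2,3] "map" : PP

[0,1] (S/PP)/S  lex  "which"
[1,2] S  lex  "river"
[0,2] S/PP  >  k=1
[2,3] PP  lex  "map"
[0,3] S  >  k=2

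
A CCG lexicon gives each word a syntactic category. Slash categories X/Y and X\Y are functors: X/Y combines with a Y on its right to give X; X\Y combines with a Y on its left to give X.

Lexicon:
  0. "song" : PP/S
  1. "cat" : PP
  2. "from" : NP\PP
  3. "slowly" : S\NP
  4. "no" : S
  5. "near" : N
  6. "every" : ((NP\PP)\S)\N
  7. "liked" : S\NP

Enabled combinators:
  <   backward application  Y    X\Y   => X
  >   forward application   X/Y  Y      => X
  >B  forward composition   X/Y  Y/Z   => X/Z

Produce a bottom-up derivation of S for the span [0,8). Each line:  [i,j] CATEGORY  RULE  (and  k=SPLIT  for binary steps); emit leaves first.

[0,8] S   <
  [0,7] NP   <
    [0,4] PP   >
      [0,1] "song" : PP/S
      [1,4] S   <
        [1,3] NP   <
          [1,2] "cat" : PP
          [2,3] "from" : NP\PP
        [3,4] "slowly" : S\NP
    [4,7] NP\PP   <
      [4,5] "no" : S
      [5,7] (NP\PP)\S   <
        [5,6] "near" : N
        [6,7] "every" : ((NP\PP)\S)\N
  [7,8] "liked" : S\NP

[0,1] PP/S  lex  "song"
[1,2] PP  lex  "cat"
[2,3] NP\PP  lex  "from"
[1,3] NP  <  k=2
[3,4] S\NP  lex  "slowly"
[1,4] S  <  k=3
[0,4] PP  >  k=1
[4,5] S  lex  "no"
[5,6] N  lex  "near"
[6,7] ((NP\PP)\S)\N  lex  "every"
[5,7] (NP\PP)\S  <  k=6
[4,7] NP\PP  <  k=5
[0,7] NP  <  k=4
[7,8] S\NP  lex  "liked"
[0,8] S  <  k=7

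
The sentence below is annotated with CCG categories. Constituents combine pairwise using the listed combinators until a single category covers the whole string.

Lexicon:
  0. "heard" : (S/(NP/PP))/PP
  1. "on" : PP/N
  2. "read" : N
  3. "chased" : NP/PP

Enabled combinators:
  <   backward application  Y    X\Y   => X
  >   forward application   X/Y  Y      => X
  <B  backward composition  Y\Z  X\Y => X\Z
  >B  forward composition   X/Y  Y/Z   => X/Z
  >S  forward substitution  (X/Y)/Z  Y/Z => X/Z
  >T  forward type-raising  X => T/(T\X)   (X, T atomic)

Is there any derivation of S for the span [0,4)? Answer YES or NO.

YES

[0,4] S   >
  [0,3] S/(NP/PP)   >
    [0,1] "heard" : (S/(NP/PP))/PP
    [1,3] PP   >
      [1,2] "on" : PP/N
      [2,3] "read" : N
  [3,4] "chased" : NP/PP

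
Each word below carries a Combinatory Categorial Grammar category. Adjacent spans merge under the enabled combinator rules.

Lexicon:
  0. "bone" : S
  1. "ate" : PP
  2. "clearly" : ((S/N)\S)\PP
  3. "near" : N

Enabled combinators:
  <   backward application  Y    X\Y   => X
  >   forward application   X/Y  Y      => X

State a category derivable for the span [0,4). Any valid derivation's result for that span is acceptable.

[0,4] S   >
  [0,3] S/N   <
    [0,1] "bone" : S
    [1,3] (S/N)\S   <
      [1,2] "ate" : PP
      [2,3] "clearly" : ((S/N)\S)\PP
  [3,4] "near" : N

S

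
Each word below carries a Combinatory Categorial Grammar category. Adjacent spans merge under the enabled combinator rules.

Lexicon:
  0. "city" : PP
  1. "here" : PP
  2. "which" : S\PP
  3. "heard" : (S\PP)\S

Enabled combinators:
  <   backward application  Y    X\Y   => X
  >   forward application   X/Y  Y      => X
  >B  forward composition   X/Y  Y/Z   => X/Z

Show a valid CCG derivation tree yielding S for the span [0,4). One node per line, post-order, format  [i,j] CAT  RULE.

[0,1] PP  lex  "city"
[1,2] PP  lex  "here"
[2,3] S\PP  lex  "which"
[1,3] S  <  k=2
[3,4] (S\PP)\S  lex  "heard"
[1,4] S\PP  <  k=3
[0,4] S  <  k=1

[0,4] S   <
  [0,1] "city" : PP
  [1,4] S\PP   <
    [1,3] S   <
      [1,2] "here" : PP
      [2,3] "which" : S\PP
    [3,4] "heard" : (S\PP)\S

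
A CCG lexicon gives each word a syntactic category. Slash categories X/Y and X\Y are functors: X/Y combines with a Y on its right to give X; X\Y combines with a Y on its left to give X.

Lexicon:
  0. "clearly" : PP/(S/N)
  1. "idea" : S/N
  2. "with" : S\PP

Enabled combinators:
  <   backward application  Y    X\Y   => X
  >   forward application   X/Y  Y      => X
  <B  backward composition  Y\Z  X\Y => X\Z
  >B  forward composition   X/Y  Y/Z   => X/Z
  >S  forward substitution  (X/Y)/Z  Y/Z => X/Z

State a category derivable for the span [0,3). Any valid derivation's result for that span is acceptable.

S

[0,3] S   <
  [0,2] PP   >
    [0,1] "clearly" : PP/(S/N)
    [1,2] "idea" : S/N
  [2,3] "with" : S\PP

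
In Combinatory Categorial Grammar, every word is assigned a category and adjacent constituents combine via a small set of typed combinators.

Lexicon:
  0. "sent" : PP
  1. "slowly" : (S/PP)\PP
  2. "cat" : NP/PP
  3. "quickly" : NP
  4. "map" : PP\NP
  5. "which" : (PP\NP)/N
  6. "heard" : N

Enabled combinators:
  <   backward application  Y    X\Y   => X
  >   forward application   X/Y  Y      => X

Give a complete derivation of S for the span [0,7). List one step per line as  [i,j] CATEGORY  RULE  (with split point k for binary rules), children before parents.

[0,1] PP  lex  "sent"
[1,2] (S/PP)\PP  lex  "slowly"
[0,2] S/PP  <  k=1
[2,3] NP/PP  lex  "cat"
[3,4] NP  lex  "quickly"
[4,5] PP\NP  lex  "map"
[3,5] PP  <  k=4
[2,5] NP  >  k=3
[5,6] (PP\NP)/N  lex  "which"
[6,7] N  lex  "heard"
[5,7] PP\NP  >  k=6
[2,7] PP  <  k=5
[0,7] S  >  k=2

[0,7] S   >
  [0,2] S/PP   <
    [0,1] "sent" : PP
    [1,2] "slowly" : (S/PP)\PP
  [2,7] PP   <
    [2,5] NP   >
      [2,3] "cat" : NP/PP
      [3,5] PP   <
        [3,4] "quickly" : NP
        [4,5] "map" : PP\NP
    [5,7] PP\NP   >
      [5,6] "which" : (PP\NP)/N
      [6,7] "heard" : N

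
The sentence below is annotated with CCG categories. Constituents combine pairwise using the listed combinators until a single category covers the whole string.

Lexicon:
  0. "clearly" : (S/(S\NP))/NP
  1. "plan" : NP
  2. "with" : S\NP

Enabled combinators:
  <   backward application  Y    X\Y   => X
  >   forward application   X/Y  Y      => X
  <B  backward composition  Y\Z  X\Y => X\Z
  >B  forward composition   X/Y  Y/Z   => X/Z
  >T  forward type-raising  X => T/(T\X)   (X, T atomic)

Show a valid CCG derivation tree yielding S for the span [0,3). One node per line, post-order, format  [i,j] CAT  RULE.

[0,3] S   >
  [0,2] S/(S\NP)   >
    [0,1] "clearly" : (S/(S\NP))/NP
    [1,2] "plan" : NP
  [2,3] "with" : S\NP

[0,1] (S/(S\NP))/NP  lex  "clearly"
[1,2] NP  lex  "plan"
[0,2] S/(S\NP)  >  k=1
[2,3] S\NP  lex  "with"
[0,3] S  >  k=2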